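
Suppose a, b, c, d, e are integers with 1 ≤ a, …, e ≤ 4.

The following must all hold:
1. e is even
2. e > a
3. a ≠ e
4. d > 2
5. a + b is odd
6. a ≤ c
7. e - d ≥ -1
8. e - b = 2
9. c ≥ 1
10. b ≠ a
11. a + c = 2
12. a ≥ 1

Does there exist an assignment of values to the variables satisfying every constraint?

Satisfiable

Setting (a, b, c, d, e) = (1, 2, 1, 4, 4) satisfies everything: constraint 7: e - d = 0; constraint 8: e - b = 2; constraint 11: a + c = 2, and the others follow.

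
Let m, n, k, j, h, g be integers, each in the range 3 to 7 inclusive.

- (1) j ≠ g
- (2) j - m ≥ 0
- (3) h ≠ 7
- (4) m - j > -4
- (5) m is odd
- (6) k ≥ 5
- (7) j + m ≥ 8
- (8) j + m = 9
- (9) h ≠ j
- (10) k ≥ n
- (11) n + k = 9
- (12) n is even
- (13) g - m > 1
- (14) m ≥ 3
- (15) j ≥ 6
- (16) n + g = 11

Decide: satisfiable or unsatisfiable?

Satisfiable

Try m = 3, n = 4, k = 5, j = 6, h = 5, g = 7.
Check constraint 2: j - m = 3; constraint 4: m - j = -3. The remaining constraints are straightforward to verify.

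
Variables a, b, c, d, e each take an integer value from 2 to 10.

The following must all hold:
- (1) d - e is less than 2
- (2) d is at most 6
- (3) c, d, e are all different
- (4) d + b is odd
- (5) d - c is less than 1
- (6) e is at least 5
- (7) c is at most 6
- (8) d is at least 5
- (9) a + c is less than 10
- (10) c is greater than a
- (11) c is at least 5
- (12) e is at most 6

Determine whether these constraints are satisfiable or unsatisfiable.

Unsatisfiable

Constraints 2, 6, 7, 8, 11, and 12 confine each of c, d, e to the 2 values {5, 6}.
Constraint 3 requires all 3 of them to be distinct, but only 2 values are available — impossible by the pigeonhole principle.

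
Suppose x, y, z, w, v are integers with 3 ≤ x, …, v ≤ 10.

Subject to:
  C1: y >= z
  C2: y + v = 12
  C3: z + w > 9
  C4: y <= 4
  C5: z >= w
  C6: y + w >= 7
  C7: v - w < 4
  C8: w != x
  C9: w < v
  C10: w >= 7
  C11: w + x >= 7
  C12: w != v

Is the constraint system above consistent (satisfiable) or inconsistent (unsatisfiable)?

From constraints 5 and 10: z ≥ w and w ≥ 7, so z ≥ 7. From constraints 1 and 4: z ≤ y and y ≤ 4, so z ≤ 4. But 4 < 7, so no value of z works.

Unsatisfiable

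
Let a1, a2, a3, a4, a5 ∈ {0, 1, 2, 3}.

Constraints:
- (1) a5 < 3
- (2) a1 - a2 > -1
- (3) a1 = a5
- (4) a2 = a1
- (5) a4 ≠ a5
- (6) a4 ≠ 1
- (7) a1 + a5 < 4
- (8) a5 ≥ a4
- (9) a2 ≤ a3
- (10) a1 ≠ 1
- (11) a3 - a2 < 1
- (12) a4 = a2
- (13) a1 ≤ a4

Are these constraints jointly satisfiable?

From constraints 3, 4, and 12, a4 = a2 = a1 = a5, so a4 = a5. But constraint 5 says a4 ≠ a5. Contradiction.

Unsatisfiable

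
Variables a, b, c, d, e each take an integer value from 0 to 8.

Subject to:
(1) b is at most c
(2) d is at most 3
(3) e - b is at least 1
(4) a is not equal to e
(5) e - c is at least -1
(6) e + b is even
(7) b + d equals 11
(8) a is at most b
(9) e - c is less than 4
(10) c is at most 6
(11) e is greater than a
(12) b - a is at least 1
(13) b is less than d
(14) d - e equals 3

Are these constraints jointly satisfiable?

From constraints 1 and 10: b ≤ c ≤ 6. From constraint 2: d ≤ 3. Hence b + d ≤ 9. But constraint 7 requires b + d = 11, and 11 > 9. Contradiction.

Unsatisfiable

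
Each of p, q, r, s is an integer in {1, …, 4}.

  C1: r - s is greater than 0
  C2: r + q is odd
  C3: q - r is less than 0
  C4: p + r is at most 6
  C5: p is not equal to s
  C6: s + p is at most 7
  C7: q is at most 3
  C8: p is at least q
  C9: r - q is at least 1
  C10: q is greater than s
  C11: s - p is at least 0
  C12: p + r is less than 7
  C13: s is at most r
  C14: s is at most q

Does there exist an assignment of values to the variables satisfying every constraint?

Constraints 8, 10, and 11 give s < q, q ≤ p, p ≤ s. Chaining: s < q ≤ p ≤ s, which forces s < s — impossible.

Unsatisfiable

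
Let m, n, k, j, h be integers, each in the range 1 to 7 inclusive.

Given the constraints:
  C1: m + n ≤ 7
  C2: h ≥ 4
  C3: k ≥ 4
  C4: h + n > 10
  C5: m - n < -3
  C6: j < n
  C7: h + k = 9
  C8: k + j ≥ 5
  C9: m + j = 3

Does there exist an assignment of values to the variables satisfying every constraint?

Try m = 1, n = 6, k = 4, j = 2, h = 5.
Check constraint 1: m + n = 7; constraint 4: h + n = 11. The remaining constraints are straightforward to verify.

Satisfiable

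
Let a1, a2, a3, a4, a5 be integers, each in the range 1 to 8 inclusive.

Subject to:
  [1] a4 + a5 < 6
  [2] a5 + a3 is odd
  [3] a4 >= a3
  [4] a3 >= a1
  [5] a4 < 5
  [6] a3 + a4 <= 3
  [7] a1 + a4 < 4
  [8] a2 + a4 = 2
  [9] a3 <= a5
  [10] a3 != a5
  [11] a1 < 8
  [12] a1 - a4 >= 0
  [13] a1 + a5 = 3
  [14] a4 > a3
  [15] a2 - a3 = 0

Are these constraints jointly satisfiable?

Constraints 4, 12, and 14 give a4 ≤ a1, a1 ≤ a3, a3 < a4. Chaining: a4 ≤ a1 ≤ a3 < a4, which forces a4 < a4 — impossible.

Unsatisfiable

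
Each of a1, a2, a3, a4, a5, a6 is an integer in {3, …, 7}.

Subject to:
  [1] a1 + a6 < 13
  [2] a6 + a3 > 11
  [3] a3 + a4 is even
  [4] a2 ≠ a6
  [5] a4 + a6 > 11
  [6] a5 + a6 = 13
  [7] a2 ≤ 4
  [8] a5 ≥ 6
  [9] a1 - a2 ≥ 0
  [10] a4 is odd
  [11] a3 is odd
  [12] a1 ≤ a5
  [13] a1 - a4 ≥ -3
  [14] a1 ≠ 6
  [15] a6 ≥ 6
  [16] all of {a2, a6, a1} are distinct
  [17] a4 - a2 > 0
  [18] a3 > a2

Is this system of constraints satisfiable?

Try a1 = 4, a2 = 3, a3 = 7, a4 = 5, a5 = 6, a6 = 7.
Check constraint 1: a1 + a6 = 11; constraint 2: a6 + a3 = 14; constraint 5: a4 + a6 = 12. The remaining constraints are straightforward to verify.

Satisfiable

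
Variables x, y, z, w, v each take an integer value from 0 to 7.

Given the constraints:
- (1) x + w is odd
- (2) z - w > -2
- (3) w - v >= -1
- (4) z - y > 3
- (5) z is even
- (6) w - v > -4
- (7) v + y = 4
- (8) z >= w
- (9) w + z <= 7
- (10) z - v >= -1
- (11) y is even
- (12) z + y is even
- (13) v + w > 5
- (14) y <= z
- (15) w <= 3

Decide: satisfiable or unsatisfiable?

One satisfying assignment is x = 4, y = 0, z = 4, w = 3, v = 4.
For the less obvious constraints — constraint 2: z - w = 1; constraint 3: w - v = -1; constraint 4: z - y = 4 — and the others hold by inspection.

Satisfiable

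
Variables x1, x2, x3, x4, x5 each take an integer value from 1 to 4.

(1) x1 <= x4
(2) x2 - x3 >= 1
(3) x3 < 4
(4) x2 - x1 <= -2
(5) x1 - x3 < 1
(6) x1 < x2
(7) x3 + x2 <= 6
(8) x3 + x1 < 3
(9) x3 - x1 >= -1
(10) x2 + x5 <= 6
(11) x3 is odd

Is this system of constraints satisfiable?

Constraints 2, 4, and 9 give x2 − x3 ≥ 1, x3 − x1 ≥ -1, x1 − x2 ≥ 2.
Adding all 3 inequalities: the left sides telescope to 0, and the right sides sum to 1 + (-1) + 2 = 2. So 0 ≥ 2, which is false.

Unsatisfiable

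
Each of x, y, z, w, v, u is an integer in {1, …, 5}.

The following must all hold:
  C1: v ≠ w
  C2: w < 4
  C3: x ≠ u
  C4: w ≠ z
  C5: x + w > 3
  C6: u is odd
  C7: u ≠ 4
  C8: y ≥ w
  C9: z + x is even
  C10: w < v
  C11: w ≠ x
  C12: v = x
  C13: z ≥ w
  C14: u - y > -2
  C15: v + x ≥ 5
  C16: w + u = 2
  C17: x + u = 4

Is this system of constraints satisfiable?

Satisfiable

Setting (x, y, z, w, v, u) = (3, 1, 3, 1, 3, 1) satisfies everything: constraint 5: x + w = 4; constraint 14: u - y = 0, and the others follow.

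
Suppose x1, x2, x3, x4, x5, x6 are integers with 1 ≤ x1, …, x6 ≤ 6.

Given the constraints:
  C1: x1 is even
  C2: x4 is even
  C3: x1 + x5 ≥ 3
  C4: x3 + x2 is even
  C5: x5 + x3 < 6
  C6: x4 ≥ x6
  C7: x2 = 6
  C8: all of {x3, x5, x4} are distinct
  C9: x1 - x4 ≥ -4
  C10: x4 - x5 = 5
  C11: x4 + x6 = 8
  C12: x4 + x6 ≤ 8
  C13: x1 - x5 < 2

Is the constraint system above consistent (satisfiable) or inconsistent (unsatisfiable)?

Setting (x1, x2, x3, x4, x5, x6) = (2, 6, 2, 6, 1, 2) satisfies everything: constraint 3: x1 + x5 = 3; constraint 5: x5 + x3 = 3; constraint 9: x1 - x4 = -4, and the others follow.

Satisfiable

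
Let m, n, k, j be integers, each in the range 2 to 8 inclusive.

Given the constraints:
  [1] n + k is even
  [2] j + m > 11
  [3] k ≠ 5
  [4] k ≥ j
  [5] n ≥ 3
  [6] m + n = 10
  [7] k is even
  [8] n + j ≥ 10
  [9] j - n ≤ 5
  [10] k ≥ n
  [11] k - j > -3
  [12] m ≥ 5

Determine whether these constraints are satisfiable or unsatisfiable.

Try m = 6, n = 4, k = 6, j = 6.
Check constraint 2: j + m = 12; constraint 6: m + n = 10. The remaining constraints are straightforward to verify.

Satisfiable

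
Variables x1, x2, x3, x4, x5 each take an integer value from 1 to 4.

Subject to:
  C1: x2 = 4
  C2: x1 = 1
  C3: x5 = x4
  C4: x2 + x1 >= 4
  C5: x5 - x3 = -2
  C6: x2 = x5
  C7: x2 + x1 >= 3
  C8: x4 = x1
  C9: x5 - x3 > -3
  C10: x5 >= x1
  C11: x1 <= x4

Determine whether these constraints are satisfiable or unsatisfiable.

Constraint 1 fixes x2 = 4 and constraint 2 fixes x1 = 1. Constraints 3, 6, and 8 give x2 = x5 = x4 = x1, so x2 = x1. But 4 ≠ 1 — contradiction.

Unsatisfiable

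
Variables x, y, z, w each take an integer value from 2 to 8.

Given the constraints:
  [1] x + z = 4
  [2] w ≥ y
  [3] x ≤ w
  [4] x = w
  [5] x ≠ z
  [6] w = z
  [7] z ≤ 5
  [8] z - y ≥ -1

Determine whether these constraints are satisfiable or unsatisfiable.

Unsatisfiable

From constraints 4 and 6, x = w = z, so x = z. But constraint 5 says x ≠ z. Contradiction.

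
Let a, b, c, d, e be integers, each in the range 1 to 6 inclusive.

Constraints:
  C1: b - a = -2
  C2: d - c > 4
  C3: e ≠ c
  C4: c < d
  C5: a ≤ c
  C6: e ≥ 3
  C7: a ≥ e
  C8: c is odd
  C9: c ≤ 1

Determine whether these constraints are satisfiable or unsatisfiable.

Unsatisfiable

From constraints 6 and 7: a ≥ e and e ≥ 3, so a ≥ 3. From constraints 5 and 9: a ≤ c and c ≤ 1, so a ≤ 1. But 1 < 3, so no value of a works.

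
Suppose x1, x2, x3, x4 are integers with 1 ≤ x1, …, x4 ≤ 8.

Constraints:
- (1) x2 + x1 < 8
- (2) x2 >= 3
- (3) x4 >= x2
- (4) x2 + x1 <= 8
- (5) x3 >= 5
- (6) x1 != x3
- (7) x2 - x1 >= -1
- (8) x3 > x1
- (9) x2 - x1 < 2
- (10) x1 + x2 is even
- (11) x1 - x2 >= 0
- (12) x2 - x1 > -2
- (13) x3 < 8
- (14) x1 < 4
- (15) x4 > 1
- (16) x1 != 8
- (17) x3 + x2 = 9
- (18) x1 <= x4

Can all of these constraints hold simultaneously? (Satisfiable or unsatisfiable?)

Satisfiable

One satisfying assignment is x1 = 3, x2 = 3, x3 = 6, x4 = 8.
For the less obvious constraints — constraint 1: x2 + x1 = 6; constraint 4: x2 + x1 = 6 — and the others hold by inspection.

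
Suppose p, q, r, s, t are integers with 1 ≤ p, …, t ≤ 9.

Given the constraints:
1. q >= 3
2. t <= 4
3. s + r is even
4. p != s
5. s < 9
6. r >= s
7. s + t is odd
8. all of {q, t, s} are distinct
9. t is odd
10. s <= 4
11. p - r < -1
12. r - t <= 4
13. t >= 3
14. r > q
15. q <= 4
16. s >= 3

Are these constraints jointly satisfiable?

Constraints 1, 2, 10, 13, 15, and 16 confine each of q, t, s to the 2 values {3, 4}.
Constraint 8 requires all 3 of them to be distinct, but only 2 values are available — impossible by the pigeonhole principle.

Unsatisfiable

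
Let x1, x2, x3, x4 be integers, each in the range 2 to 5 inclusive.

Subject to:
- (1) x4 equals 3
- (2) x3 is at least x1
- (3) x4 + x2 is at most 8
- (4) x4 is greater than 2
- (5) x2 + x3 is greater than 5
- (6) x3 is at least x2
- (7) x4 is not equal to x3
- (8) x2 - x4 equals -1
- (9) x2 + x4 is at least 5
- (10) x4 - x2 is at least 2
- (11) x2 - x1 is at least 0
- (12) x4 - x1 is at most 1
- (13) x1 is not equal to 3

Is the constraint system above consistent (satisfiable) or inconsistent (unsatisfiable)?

Constraints 10, 11, and 12 give x1 − x4 ≥ -1, x4 − x2 ≥ 2, x2 − x1 ≥ 0.
Adding all 3 inequalities: the left sides telescope to 0, and the right sides sum to (-1) + 2 + 0 = 1. So 0 ≥ 1, which is false.

Unsatisfiable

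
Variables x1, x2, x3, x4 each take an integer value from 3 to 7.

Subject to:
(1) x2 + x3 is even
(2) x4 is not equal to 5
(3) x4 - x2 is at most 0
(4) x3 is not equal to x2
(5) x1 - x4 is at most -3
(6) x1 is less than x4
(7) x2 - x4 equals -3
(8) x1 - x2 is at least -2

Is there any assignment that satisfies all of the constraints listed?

Unsatisfiable

Constraints 3, 5, and 8 give x4 − x1 ≥ 3, x1 − x2 ≥ -2, x2 − x4 ≥ 0.
Adding all 3 inequalities: the left sides telescope to 0, and the right sides sum to 3 + (-2) + 0 = 1. So 0 ≥ 1, which is false.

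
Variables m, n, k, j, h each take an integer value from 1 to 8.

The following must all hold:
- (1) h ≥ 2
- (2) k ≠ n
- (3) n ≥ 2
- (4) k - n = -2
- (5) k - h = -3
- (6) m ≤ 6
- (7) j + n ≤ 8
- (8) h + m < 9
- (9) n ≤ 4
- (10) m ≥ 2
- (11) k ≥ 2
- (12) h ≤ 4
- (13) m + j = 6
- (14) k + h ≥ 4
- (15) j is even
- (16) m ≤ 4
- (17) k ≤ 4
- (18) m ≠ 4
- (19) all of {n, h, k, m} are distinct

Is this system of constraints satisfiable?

Unsatisfiable

Constraints 1, 3, 9, 10, 11, 12, 16, and 17 confine each of n, h, k, m to the 3 values {2, …, 4}.
Constraint 19 requires all 4 of them to be distinct, but only 3 values are available — impossible by the pigeonhole principle.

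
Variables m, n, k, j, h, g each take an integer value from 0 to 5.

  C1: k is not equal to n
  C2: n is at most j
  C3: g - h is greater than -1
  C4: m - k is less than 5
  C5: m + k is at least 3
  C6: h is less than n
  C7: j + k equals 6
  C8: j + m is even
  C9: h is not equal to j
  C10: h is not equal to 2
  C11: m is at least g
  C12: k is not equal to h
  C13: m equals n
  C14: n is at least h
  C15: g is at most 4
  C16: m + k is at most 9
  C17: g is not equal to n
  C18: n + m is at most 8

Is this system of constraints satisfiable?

Setting (m, n, k, j, h, g) = (4, 4, 2, 4, 1, 2) satisfies everything: constraint 3: g - h = 1; constraint 4: m - k = 2, and the others follow.

Satisfiable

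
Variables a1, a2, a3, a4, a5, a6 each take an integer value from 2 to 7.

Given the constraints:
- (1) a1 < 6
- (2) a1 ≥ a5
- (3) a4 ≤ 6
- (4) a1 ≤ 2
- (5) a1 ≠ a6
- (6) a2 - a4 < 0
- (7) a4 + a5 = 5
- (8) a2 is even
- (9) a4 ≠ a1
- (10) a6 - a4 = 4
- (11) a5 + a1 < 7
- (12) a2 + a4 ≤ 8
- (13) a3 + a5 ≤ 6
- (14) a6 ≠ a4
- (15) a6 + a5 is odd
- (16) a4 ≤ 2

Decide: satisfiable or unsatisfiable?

Unsatisfiable

From constraint 16: a4 ≤ 2. From constraints 2 and 4: a5 ≤ a1 ≤ 2. Hence a4 + a5 ≤ 4. But constraint 7 requires a4 + a5 = 5, and 5 > 4. Contradiction.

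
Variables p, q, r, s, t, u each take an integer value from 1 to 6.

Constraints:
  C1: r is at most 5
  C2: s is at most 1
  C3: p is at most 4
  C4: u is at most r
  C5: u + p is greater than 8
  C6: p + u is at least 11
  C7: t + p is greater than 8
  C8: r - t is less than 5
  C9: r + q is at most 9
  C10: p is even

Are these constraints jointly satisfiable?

Unsatisfiable

From constraint 3: p ≤ 4. From constraints 1 and 4: u ≤ r ≤ 5. Hence p + u ≤ 9. But constraint 6 requires p + u ≥ 11, and 11 > 9. Contradiction.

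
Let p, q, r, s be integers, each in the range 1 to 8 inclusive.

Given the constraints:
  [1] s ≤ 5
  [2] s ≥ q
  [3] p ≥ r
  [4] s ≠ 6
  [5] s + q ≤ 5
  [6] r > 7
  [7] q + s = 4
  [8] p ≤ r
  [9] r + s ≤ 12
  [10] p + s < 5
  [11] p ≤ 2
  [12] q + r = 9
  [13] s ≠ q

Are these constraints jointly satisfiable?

Unsatisfiable

From constraints 1 and 2: q ≤ s ≤ 5. From constraints 3 and 11: r ≤ p ≤ 2. Hence q + r ≤ 7. But constraint 12 requires q + r = 9, and 9 > 7. Contradiction.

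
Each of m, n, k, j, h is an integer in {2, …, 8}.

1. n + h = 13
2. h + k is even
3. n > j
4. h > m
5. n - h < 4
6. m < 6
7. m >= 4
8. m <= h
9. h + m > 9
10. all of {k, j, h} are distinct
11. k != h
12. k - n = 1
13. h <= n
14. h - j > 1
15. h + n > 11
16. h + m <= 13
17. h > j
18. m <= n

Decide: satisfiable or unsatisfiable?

One satisfying assignment is m = 4, n = 7, k = 8, j = 2, h = 6.
For the less obvious constraints — constraint 1: n + h = 13; constraint 5: n - h = 1 — and the others hold by inspection.

Satisfiable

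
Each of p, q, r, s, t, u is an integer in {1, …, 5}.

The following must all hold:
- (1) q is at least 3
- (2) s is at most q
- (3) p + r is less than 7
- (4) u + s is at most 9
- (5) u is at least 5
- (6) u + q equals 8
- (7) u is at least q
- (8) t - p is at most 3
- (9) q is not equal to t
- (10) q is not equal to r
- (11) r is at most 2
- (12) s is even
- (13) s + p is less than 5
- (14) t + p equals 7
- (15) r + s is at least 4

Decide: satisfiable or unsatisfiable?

Satisfiable

One satisfying assignment is p = 2, q = 3, r = 2, s = 2, t = 5, u = 5.
For the less obvious constraints — constraint 3: p + r = 4; constraint 4: u + s = 7; constraint 6: u + q = 8 — and the others hold by inspection.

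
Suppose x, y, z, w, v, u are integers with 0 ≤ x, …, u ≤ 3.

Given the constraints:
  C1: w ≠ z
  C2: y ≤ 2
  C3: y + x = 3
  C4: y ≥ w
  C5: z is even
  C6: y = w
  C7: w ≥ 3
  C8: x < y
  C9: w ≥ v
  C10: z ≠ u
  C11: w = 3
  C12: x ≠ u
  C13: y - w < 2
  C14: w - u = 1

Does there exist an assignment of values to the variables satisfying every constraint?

Unsatisfiable

From constraint 7: w ≥ 3. From constraints 2 and 4: w ≤ y and y ≤ 2, so w ≤ 2. But 2 < 3, so no value of w works.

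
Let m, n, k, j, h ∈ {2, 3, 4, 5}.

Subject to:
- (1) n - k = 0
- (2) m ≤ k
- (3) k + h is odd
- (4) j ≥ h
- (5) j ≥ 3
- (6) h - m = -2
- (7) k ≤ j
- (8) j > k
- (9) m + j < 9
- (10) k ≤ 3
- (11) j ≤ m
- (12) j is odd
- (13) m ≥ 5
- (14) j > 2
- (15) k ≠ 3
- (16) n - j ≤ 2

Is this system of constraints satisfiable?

Unsatisfiable

From constraints 2 and 13: k ≥ m and m ≥ 5, so k ≥ 5. From constraint 10: k ≤ 3. But 3 < 5, so no value of k works.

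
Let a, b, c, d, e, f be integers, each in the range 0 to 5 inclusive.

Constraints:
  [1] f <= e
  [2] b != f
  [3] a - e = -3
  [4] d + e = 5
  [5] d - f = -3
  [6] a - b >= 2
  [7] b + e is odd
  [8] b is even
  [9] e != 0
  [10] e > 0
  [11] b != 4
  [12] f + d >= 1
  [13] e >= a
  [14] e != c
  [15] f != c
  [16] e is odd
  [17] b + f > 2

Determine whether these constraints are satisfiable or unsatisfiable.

Satisfiable

The assignment a = 2, b = 0, c = 1, d = 0, e = 5, f = 3 works:
  constraint 3 holds since a - e = -3.
  constraint 4 holds since d + e = 5.
The rest check out directly.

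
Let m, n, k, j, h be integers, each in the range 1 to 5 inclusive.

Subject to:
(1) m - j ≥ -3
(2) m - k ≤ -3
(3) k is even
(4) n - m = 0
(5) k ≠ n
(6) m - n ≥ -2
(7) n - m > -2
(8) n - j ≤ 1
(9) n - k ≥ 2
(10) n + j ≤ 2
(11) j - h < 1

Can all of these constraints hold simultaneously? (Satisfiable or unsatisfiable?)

Constraints 1, 2, 8, and 9 give k − m ≥ 3, m − j ≥ -3, j − n ≥ -1, n − k ≥ 2.
Adding all 4 inequalities: the left sides telescope to 0, and the right sides sum to 3 + (-3) + (-1) + 2 = 1. So 0 ≥ 1, which is false.

Unsatisfiable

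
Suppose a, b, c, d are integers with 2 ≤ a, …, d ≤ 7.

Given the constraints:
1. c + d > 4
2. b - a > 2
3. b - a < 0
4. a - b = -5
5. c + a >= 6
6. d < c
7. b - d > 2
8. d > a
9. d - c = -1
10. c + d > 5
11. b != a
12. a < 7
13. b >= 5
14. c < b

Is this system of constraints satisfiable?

Constraints 3, 6, 8, and 14 give c < b, b < a, a < d, d < c. Chaining: c < b < a < d < c, which forces c < c — impossible.

Unsatisfiable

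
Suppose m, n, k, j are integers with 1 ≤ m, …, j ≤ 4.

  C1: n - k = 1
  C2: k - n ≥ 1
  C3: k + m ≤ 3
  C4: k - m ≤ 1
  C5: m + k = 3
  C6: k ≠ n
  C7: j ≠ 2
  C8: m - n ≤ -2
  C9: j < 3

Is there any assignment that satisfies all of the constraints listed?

Constraints 2, 4, and 8 give k − n ≥ 1, n − m ≥ 2, m − k ≥ -1.
Adding all 3 inequalities: the left sides telescope to 0, and the right sides sum to 1 + 2 + (-1) = 2. So 0 ≥ 2, which is false.

Unsatisfiable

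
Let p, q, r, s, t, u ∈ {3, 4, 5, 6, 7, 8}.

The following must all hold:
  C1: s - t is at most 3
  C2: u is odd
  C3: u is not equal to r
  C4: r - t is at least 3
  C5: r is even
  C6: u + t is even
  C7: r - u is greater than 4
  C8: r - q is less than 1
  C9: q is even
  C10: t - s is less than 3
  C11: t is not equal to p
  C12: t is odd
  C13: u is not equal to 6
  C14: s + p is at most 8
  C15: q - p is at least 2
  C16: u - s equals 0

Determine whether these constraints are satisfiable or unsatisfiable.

Satisfiable

Take p = 5, q = 8, r = 8, s = 3, t = 3, u = 3. Then constraint 1: s - t = 0; constraint 4: r - t = 5, and every other listed constraint is also met.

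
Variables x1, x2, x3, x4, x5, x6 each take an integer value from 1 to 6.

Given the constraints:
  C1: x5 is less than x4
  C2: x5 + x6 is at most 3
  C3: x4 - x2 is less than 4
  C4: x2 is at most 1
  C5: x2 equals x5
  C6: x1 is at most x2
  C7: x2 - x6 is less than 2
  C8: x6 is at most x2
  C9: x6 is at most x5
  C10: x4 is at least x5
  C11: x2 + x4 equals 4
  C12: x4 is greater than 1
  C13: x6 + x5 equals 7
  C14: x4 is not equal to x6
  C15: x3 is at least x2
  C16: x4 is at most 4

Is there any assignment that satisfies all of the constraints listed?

From constraints 4 and 8: x6 ≤ x2 ≤ 1. From constraints 10 and 16: x5 ≤ x4 ≤ 4. Hence x6 + x5 ≤ 5. But constraint 13 requires x6 + x5 = 7, and 7 > 5. Contradiction.

Unsatisfiable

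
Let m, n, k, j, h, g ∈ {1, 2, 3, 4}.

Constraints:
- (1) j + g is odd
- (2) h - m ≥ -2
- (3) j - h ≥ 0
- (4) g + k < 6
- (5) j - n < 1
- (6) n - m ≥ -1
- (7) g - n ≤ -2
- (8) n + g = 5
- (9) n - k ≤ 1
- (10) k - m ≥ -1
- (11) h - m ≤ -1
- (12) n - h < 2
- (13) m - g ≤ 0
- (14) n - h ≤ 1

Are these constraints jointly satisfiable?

Constraints 7, 11, 13, and 14 give m − h ≥ 1, h − n ≥ -1, n − g ≥ 2, g − m ≥ 0.
Adding all 4 inequalities: the left sides telescope to 0, and the right sides sum to 1 + (-1) + 2 + 0 = 2. So 0 ≥ 2, which is false.

Unsatisfiable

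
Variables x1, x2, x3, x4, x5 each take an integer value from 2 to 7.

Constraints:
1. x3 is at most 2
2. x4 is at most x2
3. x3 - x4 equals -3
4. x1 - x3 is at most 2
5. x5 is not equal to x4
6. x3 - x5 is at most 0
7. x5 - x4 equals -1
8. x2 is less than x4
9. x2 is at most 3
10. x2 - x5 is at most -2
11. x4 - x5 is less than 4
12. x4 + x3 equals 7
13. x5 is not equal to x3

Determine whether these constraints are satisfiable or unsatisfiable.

Unsatisfiable

From constraints 2 and 9: x4 ≤ x2 ≤ 3. From constraint 1: x3 ≤ 2. Hence x4 + x3 ≤ 5. But constraint 12 requires x4 + x3 = 7, and 7 > 5. Contradiction.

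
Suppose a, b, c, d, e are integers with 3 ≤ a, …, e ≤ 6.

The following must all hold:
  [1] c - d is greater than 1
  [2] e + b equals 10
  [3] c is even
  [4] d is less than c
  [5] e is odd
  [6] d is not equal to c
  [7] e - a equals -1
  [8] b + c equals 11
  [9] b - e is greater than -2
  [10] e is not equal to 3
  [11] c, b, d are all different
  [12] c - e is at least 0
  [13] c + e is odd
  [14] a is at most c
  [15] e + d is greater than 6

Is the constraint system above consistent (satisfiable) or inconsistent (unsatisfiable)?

Satisfiable

Take a = 6, b = 5, c = 6, d = 4, e = 5. Then constraint 1: c - d = 2; constraint 2: e + b = 10; constraint 7: e - a = -1, and every other listed constraint is also met.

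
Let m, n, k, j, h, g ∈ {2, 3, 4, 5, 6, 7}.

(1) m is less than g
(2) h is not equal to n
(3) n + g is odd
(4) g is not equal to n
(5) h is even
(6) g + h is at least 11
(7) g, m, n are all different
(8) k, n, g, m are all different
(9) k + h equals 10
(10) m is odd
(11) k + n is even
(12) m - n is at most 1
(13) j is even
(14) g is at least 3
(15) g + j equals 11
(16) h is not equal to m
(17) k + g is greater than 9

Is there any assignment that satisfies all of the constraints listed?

Satisfiable

The assignment m = 3, n = 2, k = 4, j = 4, h = 6, g = 7 works:
  constraint 6 holds since g + h = 13.
  constraint 9 holds since k + h = 10.
  constraint 12 holds since m - n = 1.
The rest check out directly.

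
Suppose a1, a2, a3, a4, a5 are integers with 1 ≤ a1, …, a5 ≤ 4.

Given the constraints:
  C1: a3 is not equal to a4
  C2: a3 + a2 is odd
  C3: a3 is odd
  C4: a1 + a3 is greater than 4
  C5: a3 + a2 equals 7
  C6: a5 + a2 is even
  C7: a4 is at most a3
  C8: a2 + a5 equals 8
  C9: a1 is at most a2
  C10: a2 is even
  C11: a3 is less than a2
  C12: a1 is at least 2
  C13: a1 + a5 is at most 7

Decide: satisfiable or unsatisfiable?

Setting (a1, a2, a3, a4, a5) = (2, 4, 3, 2, 4) satisfies everything: constraint 4: a1 + a3 = 5; constraint 5: a3 + a2 = 7; constraint 8: a2 + a5 = 8, and the others follow.

Satisfiable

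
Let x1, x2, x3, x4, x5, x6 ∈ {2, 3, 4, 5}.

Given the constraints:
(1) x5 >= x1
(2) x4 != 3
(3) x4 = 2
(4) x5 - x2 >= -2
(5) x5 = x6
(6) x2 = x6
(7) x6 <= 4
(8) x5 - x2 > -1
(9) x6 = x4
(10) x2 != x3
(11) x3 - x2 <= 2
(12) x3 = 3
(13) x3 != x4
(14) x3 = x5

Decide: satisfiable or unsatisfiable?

Unsatisfiable

Constraint 12 fixes x3 = 3 and constraint 3 fixes x4 = 2. Constraints 5, 9, and 14 give x3 = x5 = x6 = x4, so x3 = x4. But 3 ≠ 2 — contradiction.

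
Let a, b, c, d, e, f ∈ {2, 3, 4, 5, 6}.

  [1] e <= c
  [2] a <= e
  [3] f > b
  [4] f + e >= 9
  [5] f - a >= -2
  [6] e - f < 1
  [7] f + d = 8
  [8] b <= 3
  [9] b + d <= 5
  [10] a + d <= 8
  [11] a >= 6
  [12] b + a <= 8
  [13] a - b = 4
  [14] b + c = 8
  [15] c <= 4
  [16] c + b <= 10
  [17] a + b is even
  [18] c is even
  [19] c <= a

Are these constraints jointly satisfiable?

From constraints 2 and 11: e ≥ a and a ≥ 6, so e ≥ 6. From constraints 1 and 15: e ≤ c and c ≤ 4, so e ≤ 4. But 4 < 6, so no value of e works.

Unsatisfiable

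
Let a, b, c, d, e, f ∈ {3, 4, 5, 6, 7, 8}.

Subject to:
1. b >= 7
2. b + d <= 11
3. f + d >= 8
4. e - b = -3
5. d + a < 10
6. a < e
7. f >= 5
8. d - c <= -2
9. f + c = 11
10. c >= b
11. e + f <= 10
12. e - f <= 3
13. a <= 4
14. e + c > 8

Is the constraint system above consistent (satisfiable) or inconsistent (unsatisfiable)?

Unsatisfiable

From constraint 7: f ≥ 5. From constraints 1 and 10: c ≥ b ≥ 7. Hence f + c ≥ 12. But constraint 9 requires f + c = 11, and 11 < 12. Contradiction.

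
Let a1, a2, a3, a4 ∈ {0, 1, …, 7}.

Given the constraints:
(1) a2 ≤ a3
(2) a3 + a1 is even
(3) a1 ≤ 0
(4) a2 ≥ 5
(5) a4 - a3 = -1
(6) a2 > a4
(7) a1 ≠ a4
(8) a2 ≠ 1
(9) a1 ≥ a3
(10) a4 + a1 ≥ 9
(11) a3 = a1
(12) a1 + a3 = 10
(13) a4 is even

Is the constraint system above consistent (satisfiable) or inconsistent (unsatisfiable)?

Unsatisfiable

From constraints 1 and 4: a3 ≥ a2 and a2 ≥ 5, so a3 ≥ 5. From constraints 3 and 9: a3 ≤ a1 and a1 ≤ 0, so a3 ≤ 0. But 0 < 5, so no value of a3 works.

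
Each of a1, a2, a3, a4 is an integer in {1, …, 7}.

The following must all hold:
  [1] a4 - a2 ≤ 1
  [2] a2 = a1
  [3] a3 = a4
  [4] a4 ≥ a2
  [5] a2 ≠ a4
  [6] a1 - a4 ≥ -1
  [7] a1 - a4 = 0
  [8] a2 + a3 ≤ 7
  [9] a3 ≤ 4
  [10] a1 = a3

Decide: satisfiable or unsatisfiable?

Unsatisfiable

From constraints 2, 3, and 10, a2 = a1 = a3 = a4, so a2 = a4. But constraint 5 says a2 ≠ a4. Contradiction.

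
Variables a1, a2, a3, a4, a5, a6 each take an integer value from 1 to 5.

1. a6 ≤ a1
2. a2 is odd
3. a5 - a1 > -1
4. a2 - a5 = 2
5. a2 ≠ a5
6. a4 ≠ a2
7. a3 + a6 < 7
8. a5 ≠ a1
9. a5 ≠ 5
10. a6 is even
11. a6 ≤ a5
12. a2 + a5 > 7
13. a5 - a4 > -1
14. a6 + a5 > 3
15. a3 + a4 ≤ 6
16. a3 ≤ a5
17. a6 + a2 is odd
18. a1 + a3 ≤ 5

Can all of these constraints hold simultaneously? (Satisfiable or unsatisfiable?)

One satisfying assignment is a1 = 2, a2 = 5, a3 = 2, a4 = 2, a5 = 3, a6 = 2.
For the less obvious constraints — constraint 3: a5 - a1 = 1; constraint 4: a2 - a5 = 2 — and the others hold by inspection.

Satisfiable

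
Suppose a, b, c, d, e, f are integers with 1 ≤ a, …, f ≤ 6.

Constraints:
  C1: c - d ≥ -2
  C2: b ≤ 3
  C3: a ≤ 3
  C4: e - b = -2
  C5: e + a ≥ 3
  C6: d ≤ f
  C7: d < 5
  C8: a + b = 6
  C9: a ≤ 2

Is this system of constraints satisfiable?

From constraint 9: a ≤ 2. From constraint 2: b ≤ 3. Hence a + b ≤ 5. But constraint 8 requires a + b = 6, and 6 > 5. Contradiction.

Unsatisfiable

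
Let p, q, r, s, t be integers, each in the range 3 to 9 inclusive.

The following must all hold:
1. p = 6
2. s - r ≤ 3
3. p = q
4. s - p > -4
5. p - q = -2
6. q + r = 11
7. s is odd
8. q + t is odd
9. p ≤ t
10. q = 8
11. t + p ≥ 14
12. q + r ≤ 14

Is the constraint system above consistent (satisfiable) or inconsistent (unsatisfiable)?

Unsatisfiable

Constraint 1 fixes p = 6 and constraint 10 fixes q = 8, but constraint 3 requires p = q. Since 6 ≠ 8, contradiction.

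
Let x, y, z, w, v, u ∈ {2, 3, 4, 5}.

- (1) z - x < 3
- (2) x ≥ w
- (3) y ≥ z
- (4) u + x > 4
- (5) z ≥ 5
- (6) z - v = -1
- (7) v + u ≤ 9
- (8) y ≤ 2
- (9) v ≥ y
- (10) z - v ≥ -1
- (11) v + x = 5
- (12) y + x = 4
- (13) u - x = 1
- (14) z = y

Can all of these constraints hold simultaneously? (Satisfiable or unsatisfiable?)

Unsatisfiable

From constraints 3 and 5: y ≥ z and z ≥ 5, so y ≥ 5. From constraint 8: y ≤ 2. But 2 < 5, so no value of y works.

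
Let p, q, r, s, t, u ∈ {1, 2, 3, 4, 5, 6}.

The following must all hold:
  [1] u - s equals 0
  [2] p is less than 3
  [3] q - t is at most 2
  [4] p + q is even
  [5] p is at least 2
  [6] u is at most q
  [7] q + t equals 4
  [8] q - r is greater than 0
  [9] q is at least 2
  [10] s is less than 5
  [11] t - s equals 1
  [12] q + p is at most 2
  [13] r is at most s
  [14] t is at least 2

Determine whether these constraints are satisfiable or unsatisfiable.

From constraint 9: q ≥ 2. From constraint 5: p ≥ 2. Hence q + p ≥ 4. But constraint 12 requires q + p ≤ 2, and 2 < 4. Contradiction.

Unsatisfiable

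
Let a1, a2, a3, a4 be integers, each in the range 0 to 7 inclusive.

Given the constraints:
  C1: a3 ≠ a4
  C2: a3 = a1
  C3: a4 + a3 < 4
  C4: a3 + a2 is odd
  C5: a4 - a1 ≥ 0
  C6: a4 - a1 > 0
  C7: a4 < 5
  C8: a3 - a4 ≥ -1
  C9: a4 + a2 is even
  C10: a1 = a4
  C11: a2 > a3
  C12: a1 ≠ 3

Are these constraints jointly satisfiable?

From constraints 2 and 10, a3 = a1 = a4, so a3 = a4. But constraint 1 says a3 ≠ a4. Contradiction.

Unsatisfiable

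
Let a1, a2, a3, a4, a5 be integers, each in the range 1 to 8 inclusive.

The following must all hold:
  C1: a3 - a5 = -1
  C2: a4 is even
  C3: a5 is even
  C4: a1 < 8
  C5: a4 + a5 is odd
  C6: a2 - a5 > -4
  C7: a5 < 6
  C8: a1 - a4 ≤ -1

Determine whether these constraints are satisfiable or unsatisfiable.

Unsatisfiable

Constraint 2 makes a4 even and constraint 3 makes a5 even, so a4 + a5 must be even. Constraint 5 says a4 + a5 is odd — contradiction.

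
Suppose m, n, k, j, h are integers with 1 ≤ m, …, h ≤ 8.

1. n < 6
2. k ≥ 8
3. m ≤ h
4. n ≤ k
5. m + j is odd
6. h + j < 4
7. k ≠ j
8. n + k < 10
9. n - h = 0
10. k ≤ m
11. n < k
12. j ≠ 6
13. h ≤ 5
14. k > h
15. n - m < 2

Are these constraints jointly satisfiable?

From constraints 2 and 10: m ≥ k and k ≥ 8, so m ≥ 8. From constraints 3 and 13: m ≤ h and h ≤ 5, so m ≤ 5. But 5 < 8, so no value of m works.

Unsatisfiable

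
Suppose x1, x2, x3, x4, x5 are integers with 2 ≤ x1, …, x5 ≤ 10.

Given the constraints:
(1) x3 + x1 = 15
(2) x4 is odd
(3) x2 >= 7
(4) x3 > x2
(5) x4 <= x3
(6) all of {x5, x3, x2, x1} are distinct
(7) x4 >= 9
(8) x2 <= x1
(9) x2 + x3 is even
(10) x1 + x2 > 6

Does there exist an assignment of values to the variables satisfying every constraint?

Unsatisfiable

From constraints 5 and 7: x3 ≥ x4 ≥ 9. From constraints 3 and 8: x1 ≥ x2 ≥ 7. Hence x3 + x1 ≥ 16. But constraint 1 requires x3 + x1 = 15, and 15 < 16. Contradiction.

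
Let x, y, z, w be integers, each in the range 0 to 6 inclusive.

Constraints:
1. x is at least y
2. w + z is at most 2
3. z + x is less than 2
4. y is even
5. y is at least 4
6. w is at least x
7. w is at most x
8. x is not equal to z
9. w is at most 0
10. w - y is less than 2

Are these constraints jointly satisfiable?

Unsatisfiable

From constraints 1 and 5: x ≥ y and y ≥ 4, so x ≥ 4. From constraints 6 and 9: x ≤ w and w ≤ 0, so x ≤ 0. But 0 < 4, so no value of x works.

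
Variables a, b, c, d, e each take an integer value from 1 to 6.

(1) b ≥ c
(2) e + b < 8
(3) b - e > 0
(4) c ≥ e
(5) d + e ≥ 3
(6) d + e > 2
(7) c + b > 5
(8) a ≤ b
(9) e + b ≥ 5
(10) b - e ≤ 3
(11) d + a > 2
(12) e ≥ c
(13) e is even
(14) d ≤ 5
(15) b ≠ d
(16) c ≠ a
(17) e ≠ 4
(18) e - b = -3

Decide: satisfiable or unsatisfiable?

One satisfying assignment is a = 3, b = 5, c = 2, d = 2, e = 2.
For the less obvious constraints — constraint 2: e + b = 7; constraint 3: b - e = 3 — and the others hold by inspection.

Satisfiable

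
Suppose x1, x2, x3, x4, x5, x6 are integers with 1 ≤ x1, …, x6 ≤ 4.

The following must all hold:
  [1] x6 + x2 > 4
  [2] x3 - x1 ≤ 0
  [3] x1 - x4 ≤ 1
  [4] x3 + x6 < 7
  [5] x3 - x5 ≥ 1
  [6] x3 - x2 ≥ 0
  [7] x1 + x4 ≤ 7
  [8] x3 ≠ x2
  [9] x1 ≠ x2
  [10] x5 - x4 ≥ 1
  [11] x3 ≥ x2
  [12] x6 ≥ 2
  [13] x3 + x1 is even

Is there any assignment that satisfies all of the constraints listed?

Constraints 2, 3, 5, and 10 give x1 − x3 ≥ 0, x3 − x5 ≥ 1, x5 − x4 ≥ 1, x4 − x1 ≥ -1.
Adding all 4 inequalities: the left sides telescope to 0, and the right sides sum to 0 + 1 + 1 + (-1) = 1. So 0 ≥ 1, which is false.

Unsatisfiable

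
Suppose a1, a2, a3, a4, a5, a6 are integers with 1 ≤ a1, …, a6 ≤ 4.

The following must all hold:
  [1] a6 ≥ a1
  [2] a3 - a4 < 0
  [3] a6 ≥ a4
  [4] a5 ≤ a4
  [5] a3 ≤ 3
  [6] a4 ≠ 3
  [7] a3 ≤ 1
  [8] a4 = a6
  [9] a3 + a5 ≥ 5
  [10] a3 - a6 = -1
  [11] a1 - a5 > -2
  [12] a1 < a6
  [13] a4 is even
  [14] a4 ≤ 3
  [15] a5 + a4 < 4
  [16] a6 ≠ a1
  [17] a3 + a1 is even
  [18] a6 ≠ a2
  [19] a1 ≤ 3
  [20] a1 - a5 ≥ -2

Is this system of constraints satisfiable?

Unsatisfiable

From constraint 7: a3 ≤ 1. From constraints 4 and 14: a5 ≤ a4 ≤ 3. Hence a3 + a5 ≤ 4. But constraint 9 requires a3 + a5 ≥ 5, and 5 > 4. Contradiction.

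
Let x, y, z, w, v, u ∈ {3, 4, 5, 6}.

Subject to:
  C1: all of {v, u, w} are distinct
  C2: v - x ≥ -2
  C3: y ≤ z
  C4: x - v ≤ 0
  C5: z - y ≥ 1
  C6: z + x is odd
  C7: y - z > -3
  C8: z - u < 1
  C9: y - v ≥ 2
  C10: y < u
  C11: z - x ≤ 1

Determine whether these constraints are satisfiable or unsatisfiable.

Constraints 4, 5, 9, and 11 give z − y ≥ 1, y − v ≥ 2, v − x ≥ 0, x − z ≥ -1.
Adding all 4 inequalities: the left sides telescope to 0, and the right sides sum to 1 + 2 + 0 + (-1) = 2. So 0 ≥ 2, which is false.

Unsatisfiable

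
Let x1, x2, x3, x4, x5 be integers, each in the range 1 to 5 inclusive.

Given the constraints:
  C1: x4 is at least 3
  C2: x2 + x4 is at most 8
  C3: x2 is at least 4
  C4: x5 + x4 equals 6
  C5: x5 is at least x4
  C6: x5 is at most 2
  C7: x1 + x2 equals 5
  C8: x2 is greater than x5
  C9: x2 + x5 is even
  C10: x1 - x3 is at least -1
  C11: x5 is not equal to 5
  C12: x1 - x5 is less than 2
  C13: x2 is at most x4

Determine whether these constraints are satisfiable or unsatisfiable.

Unsatisfiable

From constraints 3 and 13: x4 ≥ x2 and x2 ≥ 4, so x4 ≥ 4. From constraints 5 and 6: x4 ≤ x5 and x5 ≤ 2, so x4 ≤ 2. But 2 < 4, so no value of x4 works.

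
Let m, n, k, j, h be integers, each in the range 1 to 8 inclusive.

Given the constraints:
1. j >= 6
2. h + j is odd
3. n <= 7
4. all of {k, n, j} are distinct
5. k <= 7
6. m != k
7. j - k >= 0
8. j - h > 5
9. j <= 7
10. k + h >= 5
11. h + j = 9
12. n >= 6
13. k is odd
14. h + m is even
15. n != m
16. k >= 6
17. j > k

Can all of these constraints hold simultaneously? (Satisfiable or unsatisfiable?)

Constraints 1, 3, 5, 9, 12, and 16 confine each of k, n, j to the 2 values {6, 7}.
Constraint 4 requires all 3 of them to be distinct, but only 2 values are available — impossible by the pigeonhole principle.

Unsatisfiable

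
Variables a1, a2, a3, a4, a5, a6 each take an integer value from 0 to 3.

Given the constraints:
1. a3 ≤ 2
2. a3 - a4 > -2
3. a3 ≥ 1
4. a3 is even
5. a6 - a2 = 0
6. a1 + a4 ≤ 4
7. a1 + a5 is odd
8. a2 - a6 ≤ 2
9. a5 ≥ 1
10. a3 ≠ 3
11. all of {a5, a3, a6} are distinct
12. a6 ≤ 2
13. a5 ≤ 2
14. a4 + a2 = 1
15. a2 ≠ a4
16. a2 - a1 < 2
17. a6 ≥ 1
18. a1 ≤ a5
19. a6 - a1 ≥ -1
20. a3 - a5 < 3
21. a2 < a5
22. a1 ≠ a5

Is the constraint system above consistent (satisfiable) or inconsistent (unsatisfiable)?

Unsatisfiable

Constraints 1, 3, 9, 12, 13, and 17 confine each of a5, a3, a6 to the 2 values {1, 2}.
Constraint 11 requires all 3 of them to be distinct, but only 2 values are available — impossible by the pigeonhole principle.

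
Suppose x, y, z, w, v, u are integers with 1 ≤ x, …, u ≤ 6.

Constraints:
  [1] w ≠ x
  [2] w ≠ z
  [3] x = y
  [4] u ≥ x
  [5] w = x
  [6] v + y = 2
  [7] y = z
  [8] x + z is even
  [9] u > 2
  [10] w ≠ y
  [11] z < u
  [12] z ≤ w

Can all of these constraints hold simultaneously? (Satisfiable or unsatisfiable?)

Unsatisfiable

From constraints 3, 5, and 7, w = x = y = z, so w = z. But constraint 2 says w ≠ z. Contradiction.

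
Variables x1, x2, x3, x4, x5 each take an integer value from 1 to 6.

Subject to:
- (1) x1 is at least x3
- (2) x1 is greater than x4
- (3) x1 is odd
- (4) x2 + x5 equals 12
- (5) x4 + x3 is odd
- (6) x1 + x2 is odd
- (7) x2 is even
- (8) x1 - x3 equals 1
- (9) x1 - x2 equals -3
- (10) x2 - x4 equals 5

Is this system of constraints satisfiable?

Satisfiable

Take x1 = 3, x2 = 6, x3 = 2, x4 = 1, x5 = 6. Then constraint 4: x2 + x5 = 12; constraint 8: x1 - x3 = 1; constraint 9: x1 - x2 = -3, and every other listed constraint is also met.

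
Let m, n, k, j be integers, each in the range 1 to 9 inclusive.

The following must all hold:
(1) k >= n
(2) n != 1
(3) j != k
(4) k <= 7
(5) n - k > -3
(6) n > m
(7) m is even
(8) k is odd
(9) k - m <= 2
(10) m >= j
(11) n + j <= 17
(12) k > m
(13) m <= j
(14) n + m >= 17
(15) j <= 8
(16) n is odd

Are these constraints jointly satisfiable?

From constraints 1 and 4: n ≤ k ≤ 7. From constraints 13 and 15: m ≤ j ≤ 8. Hence n + m ≤ 15. But constraint 14 requires n + m ≥ 17, and 17 > 15. Contradiction.

Unsatisfiable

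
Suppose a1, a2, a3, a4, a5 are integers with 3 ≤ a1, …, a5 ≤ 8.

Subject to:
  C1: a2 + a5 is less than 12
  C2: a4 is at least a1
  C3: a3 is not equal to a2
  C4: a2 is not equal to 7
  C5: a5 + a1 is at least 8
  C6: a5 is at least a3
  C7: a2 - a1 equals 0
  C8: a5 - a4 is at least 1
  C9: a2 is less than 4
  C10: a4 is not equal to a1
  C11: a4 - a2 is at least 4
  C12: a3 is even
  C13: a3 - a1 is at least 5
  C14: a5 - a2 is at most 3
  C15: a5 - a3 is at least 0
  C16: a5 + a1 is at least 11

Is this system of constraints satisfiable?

Unsatisfiable

Constraints 8, 11, and 14 give a5 − a4 ≥ 1, a4 − a2 ≥ 4, a2 − a5 ≥ -3.
Adding all 3 inequalities: the left sides telescope to 0, and the right sides sum to 1 + 4 + (-3) = 2. So 0 ≥ 2, which is false.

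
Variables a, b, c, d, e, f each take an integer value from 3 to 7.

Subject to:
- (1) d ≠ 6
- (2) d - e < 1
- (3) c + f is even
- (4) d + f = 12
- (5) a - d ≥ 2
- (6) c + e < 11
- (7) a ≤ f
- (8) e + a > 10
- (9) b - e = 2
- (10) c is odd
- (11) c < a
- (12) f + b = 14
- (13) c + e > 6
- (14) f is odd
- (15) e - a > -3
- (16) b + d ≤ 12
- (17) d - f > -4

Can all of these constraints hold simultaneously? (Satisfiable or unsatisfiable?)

Take a = 7, b = 7, c = 3, d = 5, e = 5, f = 7. Then constraint 2: d - e = 0; constraint 4: d + f = 12; constraint 5: a - d = 2, and every other listed constraint is also met.

Satisfiable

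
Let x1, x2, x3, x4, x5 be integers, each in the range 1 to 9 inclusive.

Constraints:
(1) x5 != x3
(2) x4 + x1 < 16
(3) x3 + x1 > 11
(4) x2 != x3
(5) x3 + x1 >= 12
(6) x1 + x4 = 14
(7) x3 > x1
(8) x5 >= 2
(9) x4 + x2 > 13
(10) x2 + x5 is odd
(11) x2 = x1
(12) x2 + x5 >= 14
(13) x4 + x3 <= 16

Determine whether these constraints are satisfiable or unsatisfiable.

Satisfiable

Setting (x1, x2, x3, x4, x5) = (6, 6, 8, 8, 9) satisfies everything: constraint 2: x4 + x1 = 14; constraint 3: x3 + x1 = 14, and the others follow.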